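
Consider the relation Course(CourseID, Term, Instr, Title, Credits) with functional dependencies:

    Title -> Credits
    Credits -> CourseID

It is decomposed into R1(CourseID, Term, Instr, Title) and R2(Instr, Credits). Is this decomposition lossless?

Common attributes: R1 ∩ R2 = {Instr}.
No dependency enlarges {Instr}, so (Instr)⁺ = {Instr}.
The closure contains neither all of R1 = {CourseID, Term, Instr, Title} nor all of R2 = {Instr, Credits}, so the common attributes are not a superkey of either fragment. The join is lossy.

No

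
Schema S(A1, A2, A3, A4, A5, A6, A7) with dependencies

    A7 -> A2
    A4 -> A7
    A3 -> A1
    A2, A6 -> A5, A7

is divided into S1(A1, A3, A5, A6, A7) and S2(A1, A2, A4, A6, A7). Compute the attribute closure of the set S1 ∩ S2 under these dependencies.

S1 ∩ S2 = {A1, A6, A7}.
A7 → A2 applies, adding A2
A2, A6 → A5, A7 applies, adding A5
Closure: {A1, A2, A5, A6, A7}.

A1, A2, A5, A6, A7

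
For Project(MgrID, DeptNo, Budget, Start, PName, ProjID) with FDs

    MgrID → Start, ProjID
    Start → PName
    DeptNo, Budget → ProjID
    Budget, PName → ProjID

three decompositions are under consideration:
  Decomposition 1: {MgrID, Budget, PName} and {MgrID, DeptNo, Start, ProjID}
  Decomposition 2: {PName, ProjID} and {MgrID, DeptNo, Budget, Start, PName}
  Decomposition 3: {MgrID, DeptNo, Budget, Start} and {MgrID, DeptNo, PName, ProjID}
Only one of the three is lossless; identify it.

Decomposition 1: common = {MgrID}, closure = {MgrID, Start, PName, ProjID} → lossy.
Decomposition 2: common = {PName}, closure = {PName} → lossy.
Decomposition 3: common = {MgrID, DeptNo}, closure = {MgrID, DeptNo, Start, PName, ProjID} → lossless.

Decomposition 3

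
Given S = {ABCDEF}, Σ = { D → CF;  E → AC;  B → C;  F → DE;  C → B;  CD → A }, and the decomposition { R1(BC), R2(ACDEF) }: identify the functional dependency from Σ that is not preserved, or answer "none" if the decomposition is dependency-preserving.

D → CF lies within R2.
E → AC lies within R2.
B → C lies within R1.
F → DE lies within R2.
C → B lies within R1.
CD → A lies within R2.
Every dependency is enforceable on the fragments, so the decomposition is dependency-preserving.

none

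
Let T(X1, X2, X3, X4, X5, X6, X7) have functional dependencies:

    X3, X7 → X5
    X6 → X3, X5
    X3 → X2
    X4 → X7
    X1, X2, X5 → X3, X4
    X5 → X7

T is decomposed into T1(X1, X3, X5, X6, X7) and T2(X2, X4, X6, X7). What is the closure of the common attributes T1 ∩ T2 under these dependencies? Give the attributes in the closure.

T1 ∩ T2 = {X6, X7}.
X6 → X3, X5 applies, adding X3, X5
X3 → X2 applies, adding X2
Closure: {X2, X3, X5, X6, X7}.

X2, X3, X5, X6, X7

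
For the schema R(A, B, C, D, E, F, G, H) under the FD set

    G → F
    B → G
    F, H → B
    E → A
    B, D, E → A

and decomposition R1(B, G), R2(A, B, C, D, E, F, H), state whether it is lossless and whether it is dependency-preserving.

Lossless test: (B)⁺ = {B, F, G}, which contains all of one fragment — lossless.
Dependency preservation: the restricted closure of {G} across the fragments never reaches {F}, so G → F cannot be enforced without a join — not preserved.

lossless but not dependency-preserving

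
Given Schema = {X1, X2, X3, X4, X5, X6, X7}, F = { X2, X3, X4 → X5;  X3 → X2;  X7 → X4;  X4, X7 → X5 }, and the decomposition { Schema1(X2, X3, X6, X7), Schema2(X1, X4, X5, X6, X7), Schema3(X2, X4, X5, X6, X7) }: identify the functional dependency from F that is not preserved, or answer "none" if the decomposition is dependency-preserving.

X2, X3, X4 → X5

Check X2, X3, X4 → X5: no single fragment contains all of {X2, X3, X4, X5}, and the restricted closure of {X2, X3, X4} across the fragments never reaches {X5}.
X3 → X2 is preserved.
X7 → X4 is preserved.
X4, X7 → X5 is preserved.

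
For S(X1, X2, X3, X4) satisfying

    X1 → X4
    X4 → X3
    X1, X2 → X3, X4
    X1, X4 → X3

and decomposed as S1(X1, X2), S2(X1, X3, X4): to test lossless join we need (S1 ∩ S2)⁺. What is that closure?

X1, X3, X4

S1 ∩ S2 = {X1}.
X1 → X4 applies, adding X4
X4 → X3 applies, adding X3
Closure: {X1, X3, X4}.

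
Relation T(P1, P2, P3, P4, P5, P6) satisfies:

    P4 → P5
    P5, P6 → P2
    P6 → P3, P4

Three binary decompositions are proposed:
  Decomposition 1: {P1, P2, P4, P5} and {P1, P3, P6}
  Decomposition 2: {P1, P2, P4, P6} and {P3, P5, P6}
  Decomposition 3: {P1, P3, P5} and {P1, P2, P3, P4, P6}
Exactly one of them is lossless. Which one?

Decomposition 2

Decomposition 1: common = {P1}, closure = {P1} → lossy.
Decomposition 2: common = {P6}, closure = {P2, P3, P4, P5, P6} → lossless.
Decomposition 3: common = {P1, P3}, closure = {P1, P3} → lossy.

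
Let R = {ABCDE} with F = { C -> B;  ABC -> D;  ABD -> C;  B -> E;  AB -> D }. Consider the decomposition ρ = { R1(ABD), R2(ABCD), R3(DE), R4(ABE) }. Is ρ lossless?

Yes

Chase test. Columns are ABCDE; row i has aⱼ where attribute j ∈ Ri, else bᵢⱼ.
Initial tableau (one row per fragment):
  row 1: a1 a2 b13 a4 b15
  row 2: a1 a2 a3 a4 b25
  row 3: b31 b32 b33 a4 a5
  row 4: a1 a2 b43 b44 a5
Rows 1 and 2 agree on ABD; apply ABD→C and equate their C entries.
Rows 1 and 2 agree on B; apply B→E and equate their E entries.
Rows 1 and 4 agree on B; apply B→E and equate their E entries.
Rows 1 and 4 agree on AB; apply AB→D and equate their D entries.
Rows 1 and 4 agree on ABD; apply ABD→C and equate their C entries.
Row 1 is now all distinguished symbols — the join is lossless.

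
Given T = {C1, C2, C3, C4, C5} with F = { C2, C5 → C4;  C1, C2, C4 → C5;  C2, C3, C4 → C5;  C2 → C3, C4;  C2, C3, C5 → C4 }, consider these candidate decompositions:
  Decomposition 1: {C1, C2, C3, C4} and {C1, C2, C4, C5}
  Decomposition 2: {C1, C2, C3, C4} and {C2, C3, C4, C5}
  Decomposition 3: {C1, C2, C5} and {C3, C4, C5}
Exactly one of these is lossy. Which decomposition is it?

Decomposition 3

Decomposition 1: common = {C1, C2, C4}, closure = {C1, C2, C3, C4, C5} → lossless.
Decomposition 2: common = {C2, C3, C4}, closure = {C2, C3, C4, C5} → lossless.
Decomposition 3: common = {C5}, closure = {C5} → lossy.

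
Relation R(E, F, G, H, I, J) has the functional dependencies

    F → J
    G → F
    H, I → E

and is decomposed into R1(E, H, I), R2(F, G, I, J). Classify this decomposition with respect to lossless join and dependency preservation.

lossy but dependency-preserving

Lossless test: (I)⁺ = {I}, which is a superkey of neither fragment — lossy.
Dependency preservation: every FD's attributes lie within a single fragment, so each can be enforced locally — preserved.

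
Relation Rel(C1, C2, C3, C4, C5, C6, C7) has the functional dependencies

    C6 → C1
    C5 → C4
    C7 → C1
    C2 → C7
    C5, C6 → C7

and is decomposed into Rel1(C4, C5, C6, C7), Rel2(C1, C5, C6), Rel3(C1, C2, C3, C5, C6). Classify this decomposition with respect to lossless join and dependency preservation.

Lossless test (chase): Rows 1 and 2 agree on C6; apply C6→C1 and equate their C1 entries. Rows 1 and 2 agree on C5; apply C5→C4 and equate their C4 entries. Rows 1 and 3 agree on C5; apply C5→C4 and equate their C4 entries. Rows 1 and 2 agree on C5, C6; apply C5, C6→C7 and equate their C7 entries. Rows 1 and 3 agree on C5, C6; apply C5, C6→C7 and equate their C7 entries. Row 3 is now all distinguished symbols — the join is lossless.
Dependency preservation: the restricted closure of {C7} across the fragments never reaches {C1}, so C7 → C1 cannot be enforced without a join — not preserved.

lossless but not dependency-preserving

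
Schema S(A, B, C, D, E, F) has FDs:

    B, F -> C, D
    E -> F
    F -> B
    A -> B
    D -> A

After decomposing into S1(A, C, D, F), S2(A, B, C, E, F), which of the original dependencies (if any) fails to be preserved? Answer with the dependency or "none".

none

B, F → C, D: restricted closure across fragments reaches C, D.
E → F lies within S2.
F → B lies within S2.
A → B lies within S2.
D → A lies within S1.
Every dependency is enforceable on the fragments, so the decomposition is dependency-preserving.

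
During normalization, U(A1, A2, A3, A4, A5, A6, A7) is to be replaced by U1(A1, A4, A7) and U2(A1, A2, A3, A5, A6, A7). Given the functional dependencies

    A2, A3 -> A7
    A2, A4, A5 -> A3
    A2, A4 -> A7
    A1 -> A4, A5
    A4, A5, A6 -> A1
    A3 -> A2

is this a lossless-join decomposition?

Yes

Common attributes: U1 ∩ U2 = {A1, A7}.
Closure of {A1, A7}: A1 → A4, A5 applies, adding A4, A5. So (A1, A7)⁺ = {A1, A4, A5, A7}.
This closure contains every attribute of U1, so U1 ∩ U2 → U1. The join is lossless.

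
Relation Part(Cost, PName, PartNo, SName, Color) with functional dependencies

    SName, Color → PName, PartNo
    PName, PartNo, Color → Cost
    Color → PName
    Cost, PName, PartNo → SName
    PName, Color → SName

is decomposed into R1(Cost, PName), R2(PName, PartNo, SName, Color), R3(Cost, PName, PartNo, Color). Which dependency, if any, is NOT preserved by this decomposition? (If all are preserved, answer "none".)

Cost, PName, PartNo → SName

Check Cost, PName, PartNo → SName: no single fragment contains all of {Cost, PName, PartNo, SName}, and the restricted closure of {Cost, PName, PartNo} across the fragments never reaches {SName}.
SName, Color → PName, PartNo is preserved.
PName, PartNo, Color → Cost is preserved.
Color → PName is preserved.
PName, Color → SName is preserved.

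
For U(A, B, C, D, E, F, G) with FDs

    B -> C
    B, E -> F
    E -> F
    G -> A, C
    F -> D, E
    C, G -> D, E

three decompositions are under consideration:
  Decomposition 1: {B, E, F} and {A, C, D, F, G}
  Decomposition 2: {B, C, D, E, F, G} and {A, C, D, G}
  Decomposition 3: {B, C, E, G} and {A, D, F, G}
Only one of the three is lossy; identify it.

Decomposition 1

Decomposition 1: common = {F}, closure = {D, E, F} → lossy.
Decomposition 2: common = {C, D, G}, closure = {A, C, D, E, F, G} → lossless.
Decomposition 3: common = {G}, closure = {A, C, D, E, F, G} → lossless.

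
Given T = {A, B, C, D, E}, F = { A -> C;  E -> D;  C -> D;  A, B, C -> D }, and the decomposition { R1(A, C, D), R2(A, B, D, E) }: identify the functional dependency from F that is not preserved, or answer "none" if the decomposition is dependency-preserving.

A → C lies within R1.
E → D lies within R2.
C → D lies within R1.
A, B, C → D: restricted closure across fragments reaches D.
Every dependency is enforceable on the fragments, so the decomposition is dependency-preserving.

none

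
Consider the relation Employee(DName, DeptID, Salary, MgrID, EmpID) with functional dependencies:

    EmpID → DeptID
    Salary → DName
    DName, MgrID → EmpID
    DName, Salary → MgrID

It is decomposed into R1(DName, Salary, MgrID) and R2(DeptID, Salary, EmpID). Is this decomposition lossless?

Common attributes: R1 ∩ R2 = {Salary}.
Closure of {Salary}: Salary → DName applies, adding DName; DName, Salary → MgrID applies, adding MgrID; DName, MgrID → EmpID applies, adding EmpID; EmpID → DeptID applies, adding DeptID. So (Salary)⁺ = {DName, DeptID, Salary, MgrID, EmpID}.
This closure contains every attribute of R1, so R1 ∩ R2 → R1. The join is lossless.

Yes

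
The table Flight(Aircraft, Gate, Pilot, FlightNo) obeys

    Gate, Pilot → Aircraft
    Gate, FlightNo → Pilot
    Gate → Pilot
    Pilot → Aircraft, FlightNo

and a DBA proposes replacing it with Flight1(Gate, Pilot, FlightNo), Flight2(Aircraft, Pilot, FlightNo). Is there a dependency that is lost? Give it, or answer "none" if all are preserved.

none

Gate, Pilot → Aircraft: restricted closure across fragments reaches Aircraft.
Gate, FlightNo → Pilot lies within Flight1.
Gate → Pilot lies within Flight1.
Pilot → Aircraft, FlightNo lies within Flight2.
Every dependency is enforceable on the fragments, so the decomposition is dependency-preserving.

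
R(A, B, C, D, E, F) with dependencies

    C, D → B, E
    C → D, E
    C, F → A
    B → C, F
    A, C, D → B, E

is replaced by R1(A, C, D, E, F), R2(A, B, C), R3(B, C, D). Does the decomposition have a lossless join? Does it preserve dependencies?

lossless and dependency-preserving

Lossless test (chase): Rows 1 and 3 agree on C, D; apply C, D→B, E and equate their B, E entries. Rows 1 and 2 agree on C; apply C→D, E and equate their D, E entries. Rows 1 and 2 agree on B; apply B→C, F and equate their C, F entries. Rows 1 and 3 agree on B; apply B→C, F and equate their C, F entries. Rows 1 and 3 agree on C, F; apply C, F→A and equate their A entries. Row 1 is now all distinguished symbols — the join is lossless.
Dependency preservation: C, D → B, E; B → C, F; A, C, D → B, E are not contained in any single fragment, but the restricted closure of each left-hand side across the fragments still reaches the right-hand side; the remaining FDs each lie inside some fragment. All dependencies are preserved.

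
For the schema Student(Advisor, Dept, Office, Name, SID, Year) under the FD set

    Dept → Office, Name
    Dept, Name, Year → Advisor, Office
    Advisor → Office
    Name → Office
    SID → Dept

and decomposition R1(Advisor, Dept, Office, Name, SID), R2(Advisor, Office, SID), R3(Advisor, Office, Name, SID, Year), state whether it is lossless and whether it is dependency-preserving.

Lossless test (chase): Rows 1 and 2 agree on SID; apply SID→Dept and equate their Dept entries. Rows 1 and 3 agree on SID; apply SID→Dept and equate their Dept entries. Rows 1 and 2 agree on Dept; apply Dept→Office, Name and equate their Office, Name entries. Row 3 is now all distinguished symbols — the join is lossless.
Dependency preservation: the restricted closure of {Dept, Name, Year} across the fragments never reaches {Advisor, Office}, so Dept, Name, Year → Advisor, Office cannot be enforced without a join — not preserved.

lossless but not dependency-preserving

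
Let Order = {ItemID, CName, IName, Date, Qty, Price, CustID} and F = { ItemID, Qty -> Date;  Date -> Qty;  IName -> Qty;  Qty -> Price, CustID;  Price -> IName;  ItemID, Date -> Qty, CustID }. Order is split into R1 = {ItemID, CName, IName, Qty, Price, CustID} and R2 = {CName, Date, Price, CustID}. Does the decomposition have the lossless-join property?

Common attributes: R1 ∩ R2 = {CName, Price, CustID}.
Closure of {CName, Price, CustID}: Price → IName applies, adding IName; IName → Qty applies, adding Qty. So (CName, Price, CustID)⁺ = {CName, IName, Qty, Price, CustID}.
The closure contains neither all of R1 = {ItemID, CName, IName, Qty, Price, CustID} nor all of R2 = {CName, Date, Price, CustID}, so the common attributes are not a superkey of either fragment. The join is lossy.

No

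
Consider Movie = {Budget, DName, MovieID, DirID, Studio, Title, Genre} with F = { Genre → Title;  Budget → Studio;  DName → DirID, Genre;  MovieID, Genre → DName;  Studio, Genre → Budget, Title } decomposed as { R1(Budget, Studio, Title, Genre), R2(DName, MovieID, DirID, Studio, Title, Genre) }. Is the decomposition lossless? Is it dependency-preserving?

lossless and dependency-preserving

Lossless test: (Studio, Title, Genre)⁺ = {Budget, Studio, Title, Genre}, which contains all of one fragment — lossless.
Dependency preservation: every FD's attributes lie within a single fragment, so each can be enforced locally — preserved.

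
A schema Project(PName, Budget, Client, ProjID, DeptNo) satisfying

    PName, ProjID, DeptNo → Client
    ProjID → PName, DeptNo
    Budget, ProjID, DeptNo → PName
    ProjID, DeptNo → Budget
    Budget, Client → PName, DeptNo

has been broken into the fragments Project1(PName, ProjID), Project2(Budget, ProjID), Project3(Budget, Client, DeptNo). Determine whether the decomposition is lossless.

No

Chase test. Columns are PName, Budget, Client, ProjID, DeptNo; row i has aⱼ where attribute j ∈ Projecti, else bᵢⱼ.
Initial tableau (one row per fragment):
  row 1: a1 b12 b13 a4 b15
  row 2: b21 a2 b23 a4 b25
  row 3: b31 a2 a3 b34 a5
Rows 1 and 2 agree on ProjID; apply ProjID→PName, DeptNo and equate their PName, DeptNo entries.
Rows 1 and 2 agree on ProjID, DeptNo; apply ProjID, DeptNo→Budget and equate their Budget entries.
Rows 1 and 2 agree on PName, ProjID, DeptNo; apply PName, ProjID, DeptNo→Client and equate their Client entries.
No row becomes fully distinguished — the join is lossy.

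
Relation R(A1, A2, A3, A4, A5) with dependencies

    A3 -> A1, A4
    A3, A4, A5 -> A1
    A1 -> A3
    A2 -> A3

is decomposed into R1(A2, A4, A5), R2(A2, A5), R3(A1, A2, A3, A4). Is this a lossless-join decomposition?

Yes

Chase test. Columns are A1, A2, A3, A4, A5; row i has aⱼ where attribute j ∈ Ri, else bᵢⱼ.
Initial tableau (one row per fragment):
  row 1: b11 a2 b13 a4 a5
  row 2: b21 a2 b23 b24 a5
  row 3: a1 a2 a3 a4 b35
Rows 1 and 2 agree on A2; apply A2→A3 and equate their A3 entries.
Rows 1 and 3 agree on A2; apply A2→A3 and equate their A3 entries.
Rows 1 and 2 agree on A3; apply A3→A1, A4 and equate their A1, A4 entries.
Rows 1 and 3 agree on A3; apply A3→A1, A4 and equate their A1, A4 entries.
Row 1 is now all distinguished symbols — the join is lossless.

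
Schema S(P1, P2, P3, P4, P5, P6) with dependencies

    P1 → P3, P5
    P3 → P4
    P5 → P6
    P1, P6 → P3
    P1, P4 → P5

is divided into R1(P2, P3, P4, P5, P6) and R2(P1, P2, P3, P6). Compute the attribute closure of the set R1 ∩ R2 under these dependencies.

P2, P3, P4, P6

R1 ∩ R2 = {P2, P3, P6}.
P3 → P4 applies, adding P4
Closure: {P2, P3, P4, P6}.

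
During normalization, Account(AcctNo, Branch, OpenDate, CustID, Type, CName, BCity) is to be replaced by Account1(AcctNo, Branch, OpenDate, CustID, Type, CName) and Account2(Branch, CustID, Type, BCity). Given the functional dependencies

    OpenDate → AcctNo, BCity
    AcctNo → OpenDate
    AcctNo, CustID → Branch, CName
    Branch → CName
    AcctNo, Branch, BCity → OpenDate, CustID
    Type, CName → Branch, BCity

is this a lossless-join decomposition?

Yes

Common attributes: Account1 ∩ Account2 = {Branch, CustID, Type}.
Closure of {Branch, CustID, Type}: Branch → CName applies, adding CName; Type, CName → Branch, BCity applies, adding BCity. So (Branch, CustID, Type)⁺ = {Branch, CustID, Type, CName, BCity}.
This closure contains every attribute of Account2, so Account1 ∩ Account2 → Account2. The join is lossless.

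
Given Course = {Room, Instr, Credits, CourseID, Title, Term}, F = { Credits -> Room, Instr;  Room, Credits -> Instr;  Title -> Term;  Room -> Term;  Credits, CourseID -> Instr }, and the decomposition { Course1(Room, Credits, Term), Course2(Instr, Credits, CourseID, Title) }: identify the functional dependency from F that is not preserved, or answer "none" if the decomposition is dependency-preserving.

Title -> Term

Check Title → Term: no single fragment contains all of {Title, Term}, and the restricted closure of {Title} across the fragments never reaches {Term}.
Credits → Room, Instr is preserved.
Room, Credits → Instr is preserved.
Room → Term is preserved.
Credits, CourseID → Instr is preserved.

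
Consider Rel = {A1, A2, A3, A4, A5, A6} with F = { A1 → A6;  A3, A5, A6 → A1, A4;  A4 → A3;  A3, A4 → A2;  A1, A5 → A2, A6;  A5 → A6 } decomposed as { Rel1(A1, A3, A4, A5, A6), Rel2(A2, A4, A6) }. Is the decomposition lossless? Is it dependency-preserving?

Lossless test: (A4, A6)⁺ = {A2, A3, A4, A6}, which contains all of one fragment — lossless.
Dependency preservation: the restricted closure of {A1, A5} across the fragments never reaches {A2, A6}, so A1, A5 → A2, A6 cannot be enforced without a join — not preserved.

lossless but not dependency-preserving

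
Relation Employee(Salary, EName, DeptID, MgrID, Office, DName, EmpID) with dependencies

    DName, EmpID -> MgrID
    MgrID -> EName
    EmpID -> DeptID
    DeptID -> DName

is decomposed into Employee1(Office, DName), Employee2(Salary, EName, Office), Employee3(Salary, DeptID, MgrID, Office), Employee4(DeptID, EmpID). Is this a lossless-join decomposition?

Chase test. Columns are Salary, EName, DeptID, MgrID, Office, DName, EmpID; row i has aⱼ where attribute j ∈ Employeei, else bᵢⱼ.
Initial tableau (one row per fragment):
  row 1: b11 b12 b13 b14 a5 a6 b17
  row 2: a1 a2 b23 b24 a5 b26 b27
  row 3: a1 b32 a3 a4 a5 b36 b37
  row 4: b41 b42 a3 b44 b45 b46 a7
Rows 3 and 4 agree on DeptID; apply DeptID→DName and equate their DName entries.
No row becomes fully distinguished — the join is lossy.

No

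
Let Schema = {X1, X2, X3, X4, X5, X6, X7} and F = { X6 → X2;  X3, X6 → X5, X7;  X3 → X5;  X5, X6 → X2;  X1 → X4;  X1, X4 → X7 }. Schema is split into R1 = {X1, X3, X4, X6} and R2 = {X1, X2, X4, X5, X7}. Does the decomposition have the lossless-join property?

Common attributes: R1 ∩ R2 = {X1, X4}.
Closure of {X1, X4}: X1, X4 → X7 applies, adding X7. So (X1, X4)⁺ = {X1, X4, X7}.
The closure contains neither all of R1 = {X1, X3, X4, X6} nor all of R2 = {X1, X2, X4, X5, X7}, so the common attributes are not a superkey of either fragment. The join is lossy.

No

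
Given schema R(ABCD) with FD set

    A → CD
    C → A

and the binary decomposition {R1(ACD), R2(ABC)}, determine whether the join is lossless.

Yes

Common attributes: R1 ∩ R2 = {AC}.
Closure of {AC}: A → CD applies, adding D. So (AC)⁺ = {ACD}.
This closure contains every attribute of R1, so R1 ∩ R2 → R1. The join is lossless.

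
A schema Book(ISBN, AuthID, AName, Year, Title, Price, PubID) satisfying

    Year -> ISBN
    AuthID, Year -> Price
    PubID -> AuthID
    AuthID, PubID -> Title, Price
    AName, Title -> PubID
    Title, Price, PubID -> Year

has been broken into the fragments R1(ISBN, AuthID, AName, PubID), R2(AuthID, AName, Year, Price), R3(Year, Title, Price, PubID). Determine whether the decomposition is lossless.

Chase test. Columns are ISBN, AuthID, AName, Year, Title, Price, PubID; row i has aⱼ where attribute j ∈ Ri, else bᵢⱼ.
Initial tableau (one row per fragment):
  row 1: a1 a2 a3 b14 b15 b16 a7
  row 2: b21 a2 a3 a4 b25 a6 b27
  row 3: b31 b32 b33 a4 a5 a6 a7
Rows 2 and 3 agree on Year; apply Year→ISBN and equate their ISBN entries.
Rows 1 and 3 agree on PubID; apply PubID→AuthID and equate their AuthID entries.
Rows 1 and 3 agree on AuthID, PubID; apply AuthID, PubID→Title, Price and equate their Title, Price entries.
Rows 1 and 3 agree on Title, Price, PubID; apply Title, Price, PubID→Year and equate their Year entries.
Rows 1 and 2 agree on Year; apply Year→ISBN and equate their ISBN entries.
Row 1 is now all distinguished symbols — the join is lossless.

Yes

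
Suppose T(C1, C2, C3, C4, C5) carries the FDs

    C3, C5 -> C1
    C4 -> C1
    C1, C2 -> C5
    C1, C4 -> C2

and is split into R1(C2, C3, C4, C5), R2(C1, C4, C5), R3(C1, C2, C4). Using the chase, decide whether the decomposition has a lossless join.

Chase test. Columns are C1, C2, C3, C4, C5; row i has aⱼ where attribute j ∈ Ri, else bᵢⱼ.
Initial tableau (one row per fragment):
  row 1: b11 a2 a3 a4 a5
  row 2: a1 b22 b23 a4 a5
  row 3: a1 a2 b33 a4 b35
Rows 1 and 2 agree on C4; apply C4→C1 and equate their C1 entries.
Rows 1 and 3 agree on C1, C2; apply C1, C2→C5 and equate their C5 entries.
Rows 1 and 2 agree on C1, C4; apply C1, C4→C2 and equate their C2 entries.
Row 1 is now all distinguished symbols — the join is lossless.

Yes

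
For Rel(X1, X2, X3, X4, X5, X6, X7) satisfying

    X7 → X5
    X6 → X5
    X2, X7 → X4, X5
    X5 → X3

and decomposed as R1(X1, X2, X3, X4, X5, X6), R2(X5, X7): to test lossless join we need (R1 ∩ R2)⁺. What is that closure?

X3, X5

R1 ∩ R2 = {X5}.
X5 → X3 applies, adding X3
Closure: {X3, X5}.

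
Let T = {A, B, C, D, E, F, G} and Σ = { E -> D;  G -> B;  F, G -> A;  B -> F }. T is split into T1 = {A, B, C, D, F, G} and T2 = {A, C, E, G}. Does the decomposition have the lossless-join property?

No

Common attributes: T1 ∩ T2 = {A, C, G}.
Closure of {A, C, G}: G → B applies, adding B; B → F applies, adding F. So (A, C, G)⁺ = {A, B, C, F, G}.
The closure contains neither all of T1 = {A, B, C, D, F, G} nor all of T2 = {A, C, E, G}, so the common attributes are not a superkey of either fragment. The join is lossy.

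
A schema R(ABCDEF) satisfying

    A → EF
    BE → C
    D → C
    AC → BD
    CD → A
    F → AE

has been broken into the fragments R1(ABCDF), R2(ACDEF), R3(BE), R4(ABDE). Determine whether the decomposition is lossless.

Chase test. Columns are ABCDEF; row i has aⱼ where attribute j ∈ Ri, else bᵢⱼ.
Initial tableau (one row per fragment):
  row 1: a1 a2 a3 a4 b15 a6
  row 2: a1 b22 a3 a4 a5 a6
  row 3: b31 a2 b33 b34 a5 b36
  row 4: a1 a2 b43 a4 a5 b46
Rows 1 and 2 agree on A; apply A→EF and equate their EF entries.
Rows 1 and 4 agree on A; apply A→EF and equate their EF entries.
Rows 1 and 3 agree on BE; apply BE→C and equate their C entries.
Rows 1 and 4 agree on BE; apply BE→C and equate their C entries.
Rows 1 and 2 agree on AC; apply AC→BD and equate their BD entries.
Row 1 is now all distinguished symbols — the join is lossless.

Yes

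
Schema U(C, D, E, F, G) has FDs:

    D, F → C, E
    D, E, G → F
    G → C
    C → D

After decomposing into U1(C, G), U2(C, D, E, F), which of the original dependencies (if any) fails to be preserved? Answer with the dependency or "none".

D, E, G → F

Check D, E, G → F: no single fragment contains all of {D, E, F, G}, and the restricted closure of {D, E, G} across the fragments never reaches {F}.
D, F → C, E is preserved.
G → C is preserved.
C → D is preserved.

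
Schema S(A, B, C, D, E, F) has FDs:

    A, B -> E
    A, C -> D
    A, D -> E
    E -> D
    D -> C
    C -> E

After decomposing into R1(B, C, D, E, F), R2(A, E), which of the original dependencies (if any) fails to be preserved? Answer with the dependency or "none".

A, B -> E

Check A, B → E: no single fragment contains all of {A, B, E}, and the restricted closure of {A, B} across the fragments never reaches {E}.
A, C → D is preserved.
A, D → E is preserved.
E → D is preserved.
D → C is preserved.
C → E is preserved.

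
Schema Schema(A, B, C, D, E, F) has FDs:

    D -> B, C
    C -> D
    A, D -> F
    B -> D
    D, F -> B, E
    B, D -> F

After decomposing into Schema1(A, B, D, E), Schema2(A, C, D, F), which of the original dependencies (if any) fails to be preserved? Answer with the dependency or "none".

D → B, C: restricted closure across fragments reaches B, C.
C → D lies within Schema2.
A, D → F lies within Schema2.
B → D lies within Schema1.
D, F → B, E: restricted closure across fragments reaches B, E.
B, D → F: restricted closure across fragments reaches F.
Every dependency is enforceable on the fragments, so the decomposition is dependency-preserving.

none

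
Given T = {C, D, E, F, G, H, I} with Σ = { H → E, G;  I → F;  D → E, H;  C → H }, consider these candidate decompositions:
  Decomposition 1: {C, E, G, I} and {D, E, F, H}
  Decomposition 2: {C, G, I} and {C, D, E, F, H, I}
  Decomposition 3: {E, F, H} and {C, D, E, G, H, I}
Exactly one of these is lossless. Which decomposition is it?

Decomposition 1: common = {E}, closure = {E} → lossy.
Decomposition 2: common = {C, I}, closure = {C, E, F, G, H, I} → lossless.
Decomposition 3: common = {E, H}, closure = {E, G, H} → lossy.

Decomposition 2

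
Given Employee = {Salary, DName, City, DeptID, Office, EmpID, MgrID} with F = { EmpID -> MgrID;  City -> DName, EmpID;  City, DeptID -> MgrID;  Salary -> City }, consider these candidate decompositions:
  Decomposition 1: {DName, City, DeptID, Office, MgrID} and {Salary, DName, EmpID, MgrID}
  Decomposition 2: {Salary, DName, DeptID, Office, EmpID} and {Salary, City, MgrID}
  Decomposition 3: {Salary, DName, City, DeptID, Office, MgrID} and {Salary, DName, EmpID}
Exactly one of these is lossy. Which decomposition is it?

Decomposition 1: common = {DName, MgrID}, closure = {DName, MgrID} → lossy.
Decomposition 2: common = {Salary}, closure = {Salary, DName, City, EmpID, MgrID} → lossless.
Decomposition 3: common = {Salary, DName}, closure = {Salary, DName, City, EmpID, MgrID} → lossless.

Decomposition 1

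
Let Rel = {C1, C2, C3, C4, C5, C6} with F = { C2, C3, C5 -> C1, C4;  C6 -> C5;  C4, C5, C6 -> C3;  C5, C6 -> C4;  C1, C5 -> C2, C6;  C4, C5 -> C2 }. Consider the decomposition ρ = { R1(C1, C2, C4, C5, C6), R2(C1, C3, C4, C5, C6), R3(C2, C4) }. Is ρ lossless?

Chase test. Columns are C1, C2, C3, C4, C5, C6; row i has aⱼ where attribute j ∈ Ri, else bᵢⱼ.
Initial tableau (one row per fragment):
  row 1: a1 a2 b13 a4 a5 a6
  row 2: a1 b22 a3 a4 a5 a6
  row 3: b31 a2 b33 a4 b35 b36
Rows 1 and 2 agree on C4, C5, C6; apply C4, C5, C6→C3 and equate their C3 entries.
Rows 1 and 2 agree on C1, C5; apply C1, C5→C2, C6 and equate their C2, C6 entries.
Row 1 is now all distinguished symbols — the join is lossless.

Yes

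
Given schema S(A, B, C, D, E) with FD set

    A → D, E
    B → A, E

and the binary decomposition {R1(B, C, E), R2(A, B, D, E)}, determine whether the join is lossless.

Common attributes: R1 ∩ R2 = {B, E}.
Closure of {B, E}: B → A, E applies, adding A; A → D, E applies, adding D. So (B, E)⁺ = {A, B, D, E}.
This closure contains every attribute of R2, so R1 ∩ R2 → R2. The join is lossless.

Yes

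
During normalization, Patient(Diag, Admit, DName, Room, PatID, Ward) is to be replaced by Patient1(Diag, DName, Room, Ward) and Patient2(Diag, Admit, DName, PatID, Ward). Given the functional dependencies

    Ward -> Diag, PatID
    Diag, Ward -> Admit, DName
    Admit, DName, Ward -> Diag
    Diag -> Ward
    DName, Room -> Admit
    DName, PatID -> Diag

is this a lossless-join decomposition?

Yes

Common attributes: Patient1 ∩ Patient2 = {Diag, DName, Ward}.
Closure of {Diag, DName, Ward}: Ward → Diag, PatID applies, adding PatID; Diag, Ward → Admit, DName applies, adding Admit. So (Diag, DName, Ward)⁺ = {Diag, Admit, DName, PatID, Ward}.
This closure contains every attribute of Patient2, so Patient1 ∩ Patient2 → Patient2. The join is lossless.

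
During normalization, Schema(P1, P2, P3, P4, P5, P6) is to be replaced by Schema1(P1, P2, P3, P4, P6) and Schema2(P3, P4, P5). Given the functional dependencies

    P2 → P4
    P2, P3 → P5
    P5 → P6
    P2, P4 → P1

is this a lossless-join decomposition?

Common attributes: Schema1 ∩ Schema2 = {P3, P4}.
No dependency enlarges {P3, P4}, so (P3, P4)⁺ = {P3, P4}.
The closure contains neither all of Schema1 = {P1, P2, P3, P4, P6} nor all of Schema2 = {P3, P4, P5}, so the common attributes are not a superkey of either fragment. The join is lossy.

No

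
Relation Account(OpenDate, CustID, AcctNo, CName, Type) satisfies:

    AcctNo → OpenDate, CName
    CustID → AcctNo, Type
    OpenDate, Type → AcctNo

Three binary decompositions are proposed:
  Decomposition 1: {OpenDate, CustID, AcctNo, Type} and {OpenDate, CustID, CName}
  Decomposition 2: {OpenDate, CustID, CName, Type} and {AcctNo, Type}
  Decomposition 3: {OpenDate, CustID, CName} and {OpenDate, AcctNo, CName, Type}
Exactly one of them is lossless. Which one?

Decomposition 1

Decomposition 1: common = {OpenDate, CustID}, closure = {OpenDate, CustID, AcctNo, CName, Type} → lossless.
Decomposition 2: common = {Type}, closure = {Type} → lossy.
Decomposition 3: common = {OpenDate, CName}, closure = {OpenDate, CName} → lossy.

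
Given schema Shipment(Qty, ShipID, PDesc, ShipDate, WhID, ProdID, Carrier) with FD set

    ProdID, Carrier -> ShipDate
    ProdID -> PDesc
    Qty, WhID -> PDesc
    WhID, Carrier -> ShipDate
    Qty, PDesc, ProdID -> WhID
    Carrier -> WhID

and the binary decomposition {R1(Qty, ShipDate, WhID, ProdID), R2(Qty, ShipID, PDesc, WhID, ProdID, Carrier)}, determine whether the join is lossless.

Common attributes: R1 ∩ R2 = {Qty, WhID, ProdID}.
Closure of {Qty, WhID, ProdID}: ProdID → PDesc applies, adding PDesc. So (Qty, WhID, ProdID)⁺ = {Qty, PDesc, WhID, ProdID}.
The closure contains neither all of R1 = {Qty, ShipDate, WhID, ProdID} nor all of R2 = {Qty, ShipID, PDesc, WhID, ProdID, Carrier}, so the common attributes are not a superkey of either fragment. The join is lossy.

No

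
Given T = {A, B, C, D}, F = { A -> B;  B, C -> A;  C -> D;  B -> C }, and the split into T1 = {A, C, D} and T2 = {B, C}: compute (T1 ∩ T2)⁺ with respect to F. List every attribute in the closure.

C, D

T1 ∩ T2 = {C}.
C → D applies, adding D
Closure: {C, D}.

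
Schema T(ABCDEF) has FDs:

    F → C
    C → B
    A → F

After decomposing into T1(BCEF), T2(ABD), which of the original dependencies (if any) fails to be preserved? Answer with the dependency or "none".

A → F

Check A → F: no single fragment contains all of {AF}, and the restricted closure of {A} across the fragments never reaches {F}.
F → C is preserved.
C → B is preserved.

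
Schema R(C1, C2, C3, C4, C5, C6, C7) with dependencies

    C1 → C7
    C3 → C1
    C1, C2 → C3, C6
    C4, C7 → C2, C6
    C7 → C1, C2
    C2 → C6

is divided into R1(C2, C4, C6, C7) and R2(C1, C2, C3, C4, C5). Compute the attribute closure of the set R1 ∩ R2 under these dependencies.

C2, C4, C6

R1 ∩ R2 = {C2, C4}.
C2 → C6 applies, adding C6
Closure: {C2, C4, C6}.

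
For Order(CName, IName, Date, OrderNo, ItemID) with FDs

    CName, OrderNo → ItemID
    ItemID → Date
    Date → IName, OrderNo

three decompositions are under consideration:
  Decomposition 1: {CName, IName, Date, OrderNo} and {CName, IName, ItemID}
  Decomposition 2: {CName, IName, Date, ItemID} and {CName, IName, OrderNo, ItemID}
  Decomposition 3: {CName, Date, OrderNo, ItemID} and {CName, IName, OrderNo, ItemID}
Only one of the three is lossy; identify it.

Decomposition 1

Decomposition 1: common = {CName, IName}, closure = {CName, IName} → lossy.
Decomposition 2: common = {CName, IName, ItemID}, closure = {CName, IName, Date, OrderNo, ItemID} → lossless.
Decomposition 3: common = {CName, OrderNo, ItemID}, closure = {CName, IName, Date, OrderNo, ItemID} → lossless.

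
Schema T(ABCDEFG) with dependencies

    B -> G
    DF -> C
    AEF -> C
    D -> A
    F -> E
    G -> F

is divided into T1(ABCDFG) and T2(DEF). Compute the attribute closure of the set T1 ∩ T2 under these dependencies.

T1 ∩ T2 = {DF}.
DF → C applies, adding C
D → A applies, adding A
F → E applies, adding E
Closure: {ACDEF}.

ACDEF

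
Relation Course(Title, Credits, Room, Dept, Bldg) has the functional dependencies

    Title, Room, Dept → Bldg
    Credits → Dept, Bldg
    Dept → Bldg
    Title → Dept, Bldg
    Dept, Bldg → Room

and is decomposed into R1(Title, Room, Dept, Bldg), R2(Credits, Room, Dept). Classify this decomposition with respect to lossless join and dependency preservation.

Lossless test: (Room, Dept)⁺ = {Room, Dept, Bldg}, which is a superkey of neither fragment — lossy.
Dependency preservation: Credits → Dept, Bldg is not contained in any single fragment, but the restricted closure of its left-hand side across the fragments still reaches the right-hand side; the remaining FDs each lie inside some fragment. All dependencies are preserved.

lossy but dependency-preserving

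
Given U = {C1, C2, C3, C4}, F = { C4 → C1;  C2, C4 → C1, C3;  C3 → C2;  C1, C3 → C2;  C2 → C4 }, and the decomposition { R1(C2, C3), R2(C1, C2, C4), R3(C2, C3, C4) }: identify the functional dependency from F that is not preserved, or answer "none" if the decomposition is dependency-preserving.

C4 → C1 lies within R2.
C2, C4 → C1, C3: restricted closure across fragments reaches C1, C3.
C3 → C2 lies within R1.
C1, C3 → C2: restricted closure across fragments reaches C2.
C2 → C4 lies within R2.
Every dependency is enforceable on the fragments, so the decomposition is dependency-preserving.

none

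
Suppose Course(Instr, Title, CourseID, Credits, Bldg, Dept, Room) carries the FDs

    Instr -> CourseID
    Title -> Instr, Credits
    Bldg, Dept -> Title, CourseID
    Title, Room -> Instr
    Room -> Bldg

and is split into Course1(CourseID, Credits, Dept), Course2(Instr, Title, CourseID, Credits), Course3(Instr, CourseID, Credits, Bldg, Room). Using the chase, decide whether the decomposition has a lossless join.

Chase test. Columns are Instr, Title, CourseID, Credits, Bldg, Dept, Room; row i has aⱼ where attribute j ∈ Coursei, else bᵢⱼ.
Initial tableau (one row per fragment):
  row 1: b11 b12 a3 a4 b15 a6 b17
  row 2: a1 a2 a3 a4 b25 b26 b27
  row 3: a1 b32 a3 a4 a5 b36 a7
No row becomes fully distinguished — the join is lossy.

No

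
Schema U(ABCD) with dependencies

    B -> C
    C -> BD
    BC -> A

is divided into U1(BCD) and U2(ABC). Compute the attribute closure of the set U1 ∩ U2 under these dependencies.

U1 ∩ U2 = {BC}.
C → BD applies, adding D
BC → A applies, adding A
Closure: {ABCD}.

ABCD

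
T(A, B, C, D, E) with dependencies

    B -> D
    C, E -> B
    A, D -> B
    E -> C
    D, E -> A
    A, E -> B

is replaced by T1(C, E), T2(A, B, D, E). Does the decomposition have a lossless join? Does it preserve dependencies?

lossless and dependency-preserving

Lossless test: (E)⁺ = {A, B, C, D, E}, which contains all of one fragment — lossless.
Dependency preservation: C, E → B is not contained in any single fragment, but the restricted closure of its left-hand side across the fragments still reaches the right-hand side; the remaining FDs each lie inside some fragment. All dependencies are preserved.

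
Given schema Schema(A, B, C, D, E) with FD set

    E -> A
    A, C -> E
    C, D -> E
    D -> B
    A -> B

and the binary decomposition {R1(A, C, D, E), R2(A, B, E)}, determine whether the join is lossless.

Yes

Common attributes: R1 ∩ R2 = {A, E}.
Closure of {A, E}: A → B applies, adding B. So (A, E)⁺ = {A, B, E}.
This closure contains every attribute of R2, so R1 ∩ R2 → R2. The join is lossless.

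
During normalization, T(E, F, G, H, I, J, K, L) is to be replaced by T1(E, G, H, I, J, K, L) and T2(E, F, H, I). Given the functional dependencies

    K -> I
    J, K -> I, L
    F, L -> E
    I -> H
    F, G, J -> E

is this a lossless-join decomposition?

Common attributes: T1 ∩ T2 = {E, H, I}.
No dependency enlarges {E, H, I}, so (E, H, I)⁺ = {E, H, I}.
The closure contains neither all of T1 = {E, G, H, I, J, K, L} nor all of T2 = {E, F, H, I}, so the common attributes are not a superkey of either fragment. The join is lossy.

No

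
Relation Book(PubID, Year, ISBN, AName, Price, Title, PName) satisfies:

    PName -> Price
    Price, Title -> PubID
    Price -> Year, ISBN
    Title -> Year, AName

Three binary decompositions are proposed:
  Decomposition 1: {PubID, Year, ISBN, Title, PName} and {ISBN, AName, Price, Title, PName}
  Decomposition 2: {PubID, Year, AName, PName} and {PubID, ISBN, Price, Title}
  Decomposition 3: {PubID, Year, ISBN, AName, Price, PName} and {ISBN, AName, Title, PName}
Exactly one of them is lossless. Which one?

Decomposition 1

Decomposition 1: common = {ISBN, Title, PName}, closure = {PubID, Year, ISBN, AName, Price, Title, PName} → lossless.
Decomposition 2: common = {PubID}, closure = {PubID} → lossy.
Decomposition 3: common = {ISBN, AName, PName}, closure = {Year, ISBN, AName, Price, PName} → lossy.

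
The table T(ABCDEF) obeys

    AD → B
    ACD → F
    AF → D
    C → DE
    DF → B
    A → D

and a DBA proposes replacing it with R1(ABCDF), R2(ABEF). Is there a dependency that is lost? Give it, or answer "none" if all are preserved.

C → DE

Check C → DE: no single fragment contains all of {CDE}, and the restricted closure of {C} across the fragments never reaches {DE}.
AD → B is preserved.
ACD → F is preserved.
AF → D is preserved.
DF → B is preserved.
A → D is preserved.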